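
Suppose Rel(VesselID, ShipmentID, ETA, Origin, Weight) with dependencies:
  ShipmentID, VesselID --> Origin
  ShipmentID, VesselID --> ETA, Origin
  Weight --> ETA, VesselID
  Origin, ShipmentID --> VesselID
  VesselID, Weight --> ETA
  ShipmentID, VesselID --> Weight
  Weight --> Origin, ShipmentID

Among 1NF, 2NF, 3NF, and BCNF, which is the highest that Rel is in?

Candidate keys: {Origin, ShipmentID}, {ShipmentID, VesselID}, {Weight}. Prime attributes: {Origin, ShipmentID, VesselID, Weight}.
Each dependency's left side is a superkey — BCNF holds.

BCNF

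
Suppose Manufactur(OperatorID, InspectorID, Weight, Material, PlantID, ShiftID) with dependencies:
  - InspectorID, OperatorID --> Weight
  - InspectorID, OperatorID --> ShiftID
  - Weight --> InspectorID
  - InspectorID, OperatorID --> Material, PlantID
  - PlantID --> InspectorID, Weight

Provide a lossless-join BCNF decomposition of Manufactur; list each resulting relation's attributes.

Candidate keys of the original relation: {InspectorID, OperatorID}, {OperatorID, PlantID}, {OperatorID, Weight}.
Within {InspectorID, Material, OperatorID, PlantID, ShiftID, Weight}: {Weight}⁺ ∩ {InspectorID, Material, OperatorID, PlantID, ShiftID, Weight} = {InspectorID, Weight}, not the whole set, so Weight --> InspectorID violates BCNF; decompose into {InspectorID, Weight} and {Material, OperatorID, PlantID, ShiftID, Weight}.
{InspectorID, Weight}: every determinant is a superkey — BCNF.
Within {Material, OperatorID, PlantID, ShiftID, Weight}: {PlantID}⁺ ∩ {Material, OperatorID, PlantID, ShiftID, Weight} = {PlantID, Weight}, not the whole set, so PlantID --> Weight violates BCNF; decompose into {PlantID, Weight} and {Material, OperatorID, PlantID, ShiftID}.
{PlantID, Weight}: every determinant is a superkey — BCNF.
{Material, OperatorID, PlantID, ShiftID}: every determinant is a superkey — BCNF.

{InspectorID, Weight}; {Material, OperatorID, PlantID, ShiftID}; {PlantID, Weight}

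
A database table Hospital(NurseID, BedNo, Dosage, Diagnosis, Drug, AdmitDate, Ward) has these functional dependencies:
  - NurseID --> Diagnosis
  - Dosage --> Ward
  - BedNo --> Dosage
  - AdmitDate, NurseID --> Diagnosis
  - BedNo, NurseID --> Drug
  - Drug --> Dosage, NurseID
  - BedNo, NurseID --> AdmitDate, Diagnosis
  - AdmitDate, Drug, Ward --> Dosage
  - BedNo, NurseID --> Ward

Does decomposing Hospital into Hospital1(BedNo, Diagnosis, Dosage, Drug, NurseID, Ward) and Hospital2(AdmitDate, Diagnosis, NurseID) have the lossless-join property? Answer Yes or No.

No

The shared attributes are {Diagnosis, NurseID} and {Diagnosis, NurseID}⁺ = {Diagnosis, NurseID}.
Neither Hospital1 nor Hospital2 is contained in that closure, so the decomposition is lossy.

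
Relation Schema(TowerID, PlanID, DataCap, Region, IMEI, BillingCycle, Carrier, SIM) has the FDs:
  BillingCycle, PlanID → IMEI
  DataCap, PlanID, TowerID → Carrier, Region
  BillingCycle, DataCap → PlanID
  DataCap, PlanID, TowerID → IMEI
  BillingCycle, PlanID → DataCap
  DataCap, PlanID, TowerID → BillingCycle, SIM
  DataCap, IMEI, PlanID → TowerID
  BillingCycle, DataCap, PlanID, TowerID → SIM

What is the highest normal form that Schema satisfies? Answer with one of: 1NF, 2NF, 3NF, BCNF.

Candidate keys: {BillingCycle, DataCap}, {BillingCycle, PlanID}, {DataCap, IMEI, PlanID}, {DataCap, PlanID, TowerID}. Prime attributes: {BillingCycle, DataCap, IMEI, PlanID, TowerID}.
Every FD has a superkey on the left, so the relation is in BCNF.

BCNF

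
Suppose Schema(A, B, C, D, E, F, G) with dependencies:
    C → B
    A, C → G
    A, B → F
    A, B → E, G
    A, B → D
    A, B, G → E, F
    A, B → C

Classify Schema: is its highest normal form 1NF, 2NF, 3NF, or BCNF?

3NF

Candidate keys: {A, B}, {A, C}. Prime attributes: {A, B, C}.
C → B breaks BCNF: {C}⁺ = {B, C}, so {C} is not a superkey.
Its right-hand attributes {B} are all prime, as are those of every other non-superkey FD — the relation is in 3NF.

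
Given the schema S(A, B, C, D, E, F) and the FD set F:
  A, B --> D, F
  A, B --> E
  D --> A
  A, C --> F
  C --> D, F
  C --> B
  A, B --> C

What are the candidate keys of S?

{A, B}, {B, D}, {C}

{C}⁺ = {A, B, C, D, E, F} — all of the relation — so {C} is a candidate key.
{A, B}⁺ = {A, B, C, D, E, F} — all of the relation — so {A, B} is a candidate key.
{B, D}⁺ = {A, B, C, D, E, F} — all of the relation — so {B, D} is a candidate key.
Any other superkey properly contains one of these, so there are no further candidate keys.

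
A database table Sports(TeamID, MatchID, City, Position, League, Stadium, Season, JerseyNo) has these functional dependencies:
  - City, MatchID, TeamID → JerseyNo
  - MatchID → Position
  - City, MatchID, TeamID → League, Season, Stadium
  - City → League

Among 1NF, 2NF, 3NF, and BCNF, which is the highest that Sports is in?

Candidate key: {City, MatchID, TeamID}. Prime attributes: {City, MatchID, TeamID}.
MatchID → Position breaks BCNF: {MatchID}⁺ = {MatchID, Position}, so {MatchID} is not a superkey.
MatchID → Position determines the non-prime attribute {Position} from a non-superkey — 3NF is violated.
Since {City} ⊂ {City, MatchID, TeamID} and {City}⁺ ⊇ {League} with {League} non-prime, there is a partial dependency; 2NF fails.

1NF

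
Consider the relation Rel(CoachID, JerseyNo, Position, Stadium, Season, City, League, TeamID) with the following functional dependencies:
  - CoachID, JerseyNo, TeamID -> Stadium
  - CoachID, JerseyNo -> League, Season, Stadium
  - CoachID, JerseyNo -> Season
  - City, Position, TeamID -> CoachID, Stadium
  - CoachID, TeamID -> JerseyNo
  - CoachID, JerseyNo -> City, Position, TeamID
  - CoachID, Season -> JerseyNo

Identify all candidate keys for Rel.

{City, Position, TeamID}, {CoachID, JerseyNo}, {CoachID, Season}, {CoachID, TeamID}

{CoachID, JerseyNo} is a candidate key since {CoachID, JerseyNo}⁺ = {City, CoachID, JerseyNo, League, Position, Season, Stadium, TeamID} covers every attribute.
{CoachID, Season} is a candidate key since {CoachID, Season}⁺ = {City, CoachID, JerseyNo, League, Position, Season, Stadium, TeamID} covers every attribute.
{CoachID, TeamID} is a candidate key since {CoachID, TeamID}⁺ = {City, CoachID, JerseyNo, League, Position, Season, Stadium, TeamID} covers every attribute.
{City, Position, TeamID} is a candidate key since {City, Position, TeamID}⁺ = {City, CoachID, JerseyNo, League, Position, Season, Stadium, TeamID} covers every attribute.
No proper subset of any of these is a key, and no other minimal superkey exists.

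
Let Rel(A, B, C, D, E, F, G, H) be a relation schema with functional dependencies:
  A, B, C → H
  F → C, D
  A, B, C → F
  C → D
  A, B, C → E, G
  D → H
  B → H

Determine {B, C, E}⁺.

Start with {B, C, E}.
C → D applies; add {D} → now {B, C, D, E}.
D → H applies; add {H} → now {B, C, D, E, H}.
No further FD applies.

{B, C, D, E, H}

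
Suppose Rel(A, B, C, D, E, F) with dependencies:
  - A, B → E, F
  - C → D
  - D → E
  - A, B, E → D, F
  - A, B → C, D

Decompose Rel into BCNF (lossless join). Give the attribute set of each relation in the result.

{A, B, C, F}; {C, D}; {D, E}

Candidate key of the original relation: {A, B}.
{A, B, C, D, E, F}: {C} determines {C, D, E} here but is not a superkey — split on C → D, E, giving {C, D, E} and {A, B, C, F}.
{C, D, E}: {D} determines {D, E} here but is not a superkey — split on D → E, giving {D, E} and {C, D}.
{D, E}: every determinant is a superkey — BCNF.
{C, D}: every determinant is a superkey — BCNF.
{A, B, C, F}: every determinant is a superkey — BCNF.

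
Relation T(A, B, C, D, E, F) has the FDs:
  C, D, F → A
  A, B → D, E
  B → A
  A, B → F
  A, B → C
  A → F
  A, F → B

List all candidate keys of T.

Closure of {A} is {A, B, C, D, E, F}, the whole schema; {A} is a candidate key.
Closure of {B} is {A, B, C, D, E, F}, the whole schema; {B} is a candidate key.
Closure of {C, D, F} is {A, B, C, D, E, F}, the whole schema; {C, D, F} is a candidate key.
No proper subset of any of these is a key, and no other minimal superkey exists.

{A}, {B}, {C, D, F}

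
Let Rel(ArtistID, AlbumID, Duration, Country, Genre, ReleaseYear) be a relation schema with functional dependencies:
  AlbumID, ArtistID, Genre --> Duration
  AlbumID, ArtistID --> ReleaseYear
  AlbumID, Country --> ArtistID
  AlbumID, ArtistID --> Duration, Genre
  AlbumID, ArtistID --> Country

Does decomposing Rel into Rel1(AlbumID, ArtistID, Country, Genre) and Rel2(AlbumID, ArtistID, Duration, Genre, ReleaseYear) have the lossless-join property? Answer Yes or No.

Common attributes: {AlbumID, ArtistID, Genre}; their closure is {AlbumID, ArtistID, Country, Duration, Genre, ReleaseYear}.
Rel1 is contained in that closure, so Rel1 ∩ Rel2 --> Rel1 holds and the join is lossless.

Yes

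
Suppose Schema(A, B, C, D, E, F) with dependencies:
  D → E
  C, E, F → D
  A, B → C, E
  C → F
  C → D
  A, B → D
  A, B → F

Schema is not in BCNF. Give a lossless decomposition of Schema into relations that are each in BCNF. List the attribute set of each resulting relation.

Candidate key of the original relation: {A, B}.
In {A, B, C, D, E, F}, {D} is not a superkey ({D}⁺ restricted to this set is {D, E}), so split on D → E into {D, E} and {A, B, C, D, F}.
{D, E} is in BCNF.
In {A, B, C, D, F}, {C} is not a superkey ({C}⁺ restricted to this set is {C, D, F}), so split on C → D, F into {C, D, F} and {A, B, C}.
{C, D, F} is in BCNF.
{A, B, C} is in BCNF.

{A, B, C}; {C, D, F}; {D, E}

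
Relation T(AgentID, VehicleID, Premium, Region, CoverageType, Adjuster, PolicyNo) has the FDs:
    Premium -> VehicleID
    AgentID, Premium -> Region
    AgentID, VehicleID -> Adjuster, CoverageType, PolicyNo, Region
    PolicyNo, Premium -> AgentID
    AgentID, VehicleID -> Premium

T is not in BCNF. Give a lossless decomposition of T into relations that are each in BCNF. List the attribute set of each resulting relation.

Candidate keys of the original relation: {AgentID, Premium}, {AgentID, VehicleID}, {PolicyNo, Premium}.
Within {Adjuster, AgentID, CoverageType, PolicyNo, Premium, Region, VehicleID}: {Premium}⁺ ∩ {Adjuster, AgentID, CoverageType, PolicyNo, Premium, Region, VehicleID} = {Premium, VehicleID}, not the whole set, so Premium -> VehicleID violates BCNF; decompose into {Premium, VehicleID} and {Adjuster, AgentID, CoverageType, PolicyNo, Premium, Region}.
{Premium, VehicleID} is in BCNF.
{Adjuster, AgentID, CoverageType, PolicyNo, Premium, Region} is in BCNF.

{Adjuster, AgentID, CoverageType, PolicyNo, Premium, Region}; {Premium, VehicleID}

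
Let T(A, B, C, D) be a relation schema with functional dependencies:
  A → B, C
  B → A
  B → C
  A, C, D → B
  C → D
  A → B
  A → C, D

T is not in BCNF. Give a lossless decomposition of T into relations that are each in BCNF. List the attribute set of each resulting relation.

Candidate keys of the original relation: {A}, {B}.
Within {A, B, C, D}: {C}⁺ ∩ {A, B, C, D} = {C, D}, not the whole set, so C → D violates BCNF; decompose into {C, D} and {A, B, C}.
{C, D}: every determinant is a superkey — BCNF.
{A, B, C}: every determinant is a superkey — BCNF.

{A, B, C}; {C, D}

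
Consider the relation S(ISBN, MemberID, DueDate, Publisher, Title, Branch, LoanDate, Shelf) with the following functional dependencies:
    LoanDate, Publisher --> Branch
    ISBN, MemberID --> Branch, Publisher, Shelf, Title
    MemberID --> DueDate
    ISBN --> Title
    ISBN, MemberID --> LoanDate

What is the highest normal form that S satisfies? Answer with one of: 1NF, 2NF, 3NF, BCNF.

1NF

Candidate key: {ISBN, MemberID}. Prime attributes: {ISBN, MemberID}.
LoanDate, Publisher --> Branch breaks BCNF: {LoanDate, Publisher}⁺ = {Branch, LoanDate, Publisher}, so {LoanDate, Publisher} is not a superkey.
LoanDate, Publisher --> Branch determines the non-prime attribute {Branch} from a non-superkey — 3NF is violated.
The proper key subset {ISBN} of {ISBN, MemberID} determines non-prime {Title}, so the relation is not even in 2NF.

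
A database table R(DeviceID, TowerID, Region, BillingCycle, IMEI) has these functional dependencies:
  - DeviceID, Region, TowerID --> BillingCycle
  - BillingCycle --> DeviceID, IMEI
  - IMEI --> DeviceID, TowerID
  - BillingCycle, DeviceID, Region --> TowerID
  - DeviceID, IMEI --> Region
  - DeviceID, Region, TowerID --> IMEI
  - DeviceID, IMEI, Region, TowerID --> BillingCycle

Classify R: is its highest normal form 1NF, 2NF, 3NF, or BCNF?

BCNF

Candidate keys: {BillingCycle}, {DeviceID, Region, TowerID}, {IMEI}. Prime attributes: {BillingCycle, DeviceID, IMEI, Region, TowerID}.
Every FD has a superkey on the left, so the relation is in BCNF.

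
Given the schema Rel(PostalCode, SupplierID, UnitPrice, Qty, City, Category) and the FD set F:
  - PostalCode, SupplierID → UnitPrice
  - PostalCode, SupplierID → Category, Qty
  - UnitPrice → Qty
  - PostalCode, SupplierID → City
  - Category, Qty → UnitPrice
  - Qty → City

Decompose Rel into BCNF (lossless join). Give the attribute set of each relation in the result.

Candidate key of the original relation: {PostalCode, SupplierID}.
Within {Category, City, PostalCode, Qty, SupplierID, UnitPrice}: {UnitPrice}⁺ ∩ {Category, City, PostalCode, Qty, SupplierID, UnitPrice} = {City, Qty, UnitPrice}, not the whole set, so UnitPrice → City, Qty violates BCNF; decompose into {City, Qty, UnitPrice} and {Category, PostalCode, SupplierID, UnitPrice}.
Within {City, Qty, UnitPrice}: {Qty}⁺ ∩ {City, Qty, UnitPrice} = {City, Qty}, not the whole set, so Qty → City violates BCNF; decompose into {City, Qty} and {Qty, UnitPrice}.
{City, Qty}: every determinant is a superkey — BCNF.
{Qty, UnitPrice}: every determinant is a superkey — BCNF.
{Category, PostalCode, SupplierID, UnitPrice}: every determinant is a superkey — BCNF.

{Category, PostalCode, SupplierID, UnitPrice}; {City, Qty}; {Qty, UnitPrice}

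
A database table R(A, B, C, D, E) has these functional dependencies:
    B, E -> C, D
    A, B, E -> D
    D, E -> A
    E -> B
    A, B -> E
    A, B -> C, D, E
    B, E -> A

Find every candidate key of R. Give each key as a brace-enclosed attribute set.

Closure of {E} is {A, B, C, D, E}, the whole schema; {E} is a candidate key.
Closure of {A, B} is {A, B, C, D, E}, the whole schema; {A, B} is a candidate key.
Any other superkey properly contains one of these, so there are no further candidate keys.

{A, B}, {E}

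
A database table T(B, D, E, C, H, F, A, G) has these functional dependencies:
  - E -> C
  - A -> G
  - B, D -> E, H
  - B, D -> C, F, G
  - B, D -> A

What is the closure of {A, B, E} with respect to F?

Start with {A, B, E}.
E -> C applies; add {C} → now {A, B, C, E}.
A -> G applies; add {G} → now {A, B, C, E, G}.
No further FD applies.

{A, B, C, E, G}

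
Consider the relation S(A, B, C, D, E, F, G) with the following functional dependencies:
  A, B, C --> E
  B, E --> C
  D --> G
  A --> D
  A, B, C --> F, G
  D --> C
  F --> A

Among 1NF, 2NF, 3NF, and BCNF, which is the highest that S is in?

Candidate keys: {A, B}, {B, F}. Prime attributes: {A, B, F}.
For B, E --> C we have {B, E}⁺ = {B, C, E}; {B, E} is not a superkey, so BCNF fails.
B, E --> C has non-prime {C} on the right and a non-superkey on the left, so 3NF fails.
The proper key subset {A} of {A, B} determines non-prime {C, D, G}, so the relation is not even in 2NF.

1NF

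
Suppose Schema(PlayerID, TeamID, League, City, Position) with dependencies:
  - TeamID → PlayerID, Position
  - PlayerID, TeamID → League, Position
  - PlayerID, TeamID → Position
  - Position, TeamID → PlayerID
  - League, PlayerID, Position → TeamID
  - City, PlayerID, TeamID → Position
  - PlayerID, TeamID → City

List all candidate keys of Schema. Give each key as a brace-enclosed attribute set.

{League, PlayerID, Position}, {TeamID}

{TeamID} is a candidate key since {TeamID}⁺ = {City, League, PlayerID, Position, TeamID} covers every attribute.
{League, PlayerID, Position} is a candidate key since {League, PlayerID, Position}⁺ = {City, League, PlayerID, Position, TeamID} covers every attribute.
Any other superkey properly contains one of these, so there are no further candidate keys.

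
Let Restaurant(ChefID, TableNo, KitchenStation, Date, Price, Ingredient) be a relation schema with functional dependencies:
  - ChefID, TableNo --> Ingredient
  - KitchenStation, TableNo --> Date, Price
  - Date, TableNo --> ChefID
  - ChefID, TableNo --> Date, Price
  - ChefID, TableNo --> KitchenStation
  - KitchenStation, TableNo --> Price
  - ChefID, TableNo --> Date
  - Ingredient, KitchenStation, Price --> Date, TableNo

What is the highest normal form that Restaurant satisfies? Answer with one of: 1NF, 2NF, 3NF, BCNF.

Candidate keys: {ChefID, TableNo}, {Date, TableNo}, {Ingredient, KitchenStation, Price}, {KitchenStation, TableNo}. Prime attributes: {ChefID, Date, Ingredient, KitchenStation, Price, TableNo}.
The left-hand side of every FD is a superkey, so BCNF is satisfied.

BCNF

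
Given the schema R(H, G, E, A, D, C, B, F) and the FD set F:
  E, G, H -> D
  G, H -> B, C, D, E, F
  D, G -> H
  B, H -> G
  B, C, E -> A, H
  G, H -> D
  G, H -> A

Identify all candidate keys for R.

{B, H} is a candidate key since {B, H}⁺ = {A, B, C, D, E, F, G, H} covers every attribute.
{D, G} is a candidate key since {D, G}⁺ = {A, B, C, D, E, F, G, H} covers every attribute.
{G, H} is a candidate key since {G, H}⁺ = {A, B, C, D, E, F, G, H} covers every attribute.
{B, C, E} is a candidate key since {B, C, E}⁺ = {A, B, C, D, E, F, G, H} covers every attribute.
These are minimal and exhaustive — every other superkey contains one of them.

{B, C, E}, {B, H}, {D, G}, {G, H}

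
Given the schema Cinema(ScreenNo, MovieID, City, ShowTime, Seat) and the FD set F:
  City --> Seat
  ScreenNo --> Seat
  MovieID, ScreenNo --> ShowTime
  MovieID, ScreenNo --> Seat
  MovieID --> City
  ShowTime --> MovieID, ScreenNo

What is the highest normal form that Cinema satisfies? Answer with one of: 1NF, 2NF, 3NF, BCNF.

Candidate keys: {MovieID, ScreenNo}, {ShowTime}. Prime attributes: {MovieID, ScreenNo, ShowTime}.
City --> Seat: {City}⁺ = {City, Seat}, which is not all of the attributes, so the left side is not a superkey — BCNF is violated.
City --> Seat has non-prime {Seat} on the right and a non-superkey on the left, so 3NF fails.
The proper key subset {MovieID} of {MovieID, ScreenNo} determines non-prime {City, Seat}, so the relation is not even in 2NF.

1NF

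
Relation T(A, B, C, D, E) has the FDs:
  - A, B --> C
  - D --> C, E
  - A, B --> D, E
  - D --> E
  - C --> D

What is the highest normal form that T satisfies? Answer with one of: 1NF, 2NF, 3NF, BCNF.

Candidate key: {A, B}. Prime attributes: {A, B}.
D --> C, E: {D}⁺ = {C, D, E}, which is not all of the attributes, so the left side is not a superkey — BCNF is violated.
D --> C, E determines the non-prime attributes {C, E} from a non-superkey — 3NF is violated.
No proper subset of a key has a non-prime attribute in its closure, so there is no partial dependency; 2NF holds.

2NF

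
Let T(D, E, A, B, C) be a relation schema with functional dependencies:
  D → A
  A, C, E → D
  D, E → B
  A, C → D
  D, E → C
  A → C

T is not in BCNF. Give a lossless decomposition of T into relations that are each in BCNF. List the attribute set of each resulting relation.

Candidate keys of the original relation: {A, E}, {D, E}.
Within {A, B, C, D, E}: {D}⁺ ∩ {A, B, C, D, E} = {A, C, D}, not the whole set, so D → A, C violates BCNF; decompose into {A, C, D} and {B, D, E}.
{A, C, D}: every determinant is a superkey — BCNF.
{B, D, E}: every determinant is a superkey — BCNF.

{A, C, D}; {B, D, E}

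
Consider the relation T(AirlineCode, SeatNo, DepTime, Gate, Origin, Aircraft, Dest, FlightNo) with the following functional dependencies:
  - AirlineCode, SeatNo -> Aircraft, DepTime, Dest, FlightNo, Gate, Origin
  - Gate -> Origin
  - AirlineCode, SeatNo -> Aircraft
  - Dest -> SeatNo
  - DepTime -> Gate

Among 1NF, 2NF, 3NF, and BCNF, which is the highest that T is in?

2NF

Candidate keys: {AirlineCode, Dest}, {AirlineCode, SeatNo}. Prime attributes: {AirlineCode, Dest, SeatNo}.
For Gate -> Origin we have {Gate}⁺ = {Gate, Origin}; {Gate} is not a superkey, so BCNF fails.
Because {Origin} is non-prime and the left side of Gate -> Origin is not a superkey, the relation is not in 3NF.
No non-prime attribute depends on a proper subset of any candidate key, so 2NF holds.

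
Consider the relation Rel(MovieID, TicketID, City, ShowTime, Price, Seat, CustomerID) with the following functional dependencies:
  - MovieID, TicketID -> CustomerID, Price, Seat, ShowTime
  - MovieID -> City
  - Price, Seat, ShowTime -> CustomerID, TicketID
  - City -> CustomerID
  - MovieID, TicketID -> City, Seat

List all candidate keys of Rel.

Attributes never on any right-hand side: {MovieID} — every candidate key must contain it.
{MovieID, TicketID}⁺ = {City, CustomerID, MovieID, Price, Seat, ShowTime, TicketID} — all of the relation — so {MovieID, TicketID} is a candidate key.
{MovieID, Price, Seat, ShowTime}⁺ = {City, CustomerID, MovieID, Price, Seat, ShowTime, TicketID} — all of the relation — so {MovieID, Price, Seat, ShowTime} is a candidate key.
These are minimal and exhaustive — every other superkey contains one of them.

{MovieID, Price, Seat, ShowTime}, {MovieID, TicketID}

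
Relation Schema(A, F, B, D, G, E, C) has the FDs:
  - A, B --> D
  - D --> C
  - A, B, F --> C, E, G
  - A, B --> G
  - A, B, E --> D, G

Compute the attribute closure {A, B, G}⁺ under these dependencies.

{A, B, C, D, G}

Start with {A, B, G}.
A, B --> D applies; add {D} → now {A, B, D, G}.
D --> C applies; add {C} → now {A, B, C, D, G}.
No further FD applies.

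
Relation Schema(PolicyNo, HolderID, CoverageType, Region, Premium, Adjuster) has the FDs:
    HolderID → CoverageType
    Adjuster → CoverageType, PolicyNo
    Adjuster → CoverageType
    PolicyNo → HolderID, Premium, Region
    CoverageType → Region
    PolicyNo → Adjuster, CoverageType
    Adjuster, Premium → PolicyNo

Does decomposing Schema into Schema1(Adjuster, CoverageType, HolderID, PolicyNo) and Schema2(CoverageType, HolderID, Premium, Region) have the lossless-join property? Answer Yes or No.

The shared attributes are {CoverageType, HolderID} and {CoverageType, HolderID}⁺ = {CoverageType, HolderID, Region}.
Neither Schema1 nor Schema2 is contained in that closure, so the decomposition is lossy.

No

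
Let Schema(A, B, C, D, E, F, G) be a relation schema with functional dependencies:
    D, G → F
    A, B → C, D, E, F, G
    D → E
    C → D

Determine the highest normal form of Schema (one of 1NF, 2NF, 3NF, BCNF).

2NF

Candidate key: {A, B}. Prime attributes: {A, B}.
D, G → F: {D, G}⁺ = {D, E, F, G}, which is not all of the attributes, so the left side is not a superkey — BCNF is violated.
D, G → F has non-prime {F} on the right and a non-superkey on the left, so 3NF fails.
No non-prime attribute depends on a proper subset of any candidate key, so 2NF holds.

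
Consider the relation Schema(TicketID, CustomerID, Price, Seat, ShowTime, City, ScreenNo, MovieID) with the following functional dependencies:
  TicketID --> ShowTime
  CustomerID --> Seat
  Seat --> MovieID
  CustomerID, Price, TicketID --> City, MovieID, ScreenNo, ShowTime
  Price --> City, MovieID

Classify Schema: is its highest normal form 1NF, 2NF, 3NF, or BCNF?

Candidate key: {CustomerID, Price, TicketID}. Prime attributes: {CustomerID, Price, TicketID}.
For TicketID --> ShowTime we have {TicketID}⁺ = {ShowTime, TicketID}; {TicketID} is not a superkey, so BCNF fails.
TicketID --> ShowTime determines the non-prime attribute {ShowTime} from a non-superkey — 3NF is violated.
The proper key subset {CustomerID} of {CustomerID, Price, TicketID} determines non-prime {MovieID, Seat}, so the relation is not even in 2NF.

1NF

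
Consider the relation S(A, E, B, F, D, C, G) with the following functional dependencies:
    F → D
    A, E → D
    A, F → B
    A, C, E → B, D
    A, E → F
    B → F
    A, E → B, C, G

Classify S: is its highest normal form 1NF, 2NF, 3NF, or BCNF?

2NF

Candidate key: {A, E}. Prime attributes: {A, E}.
For F → D we have {F}⁺ = {D, F}; {F} is not a superkey, so BCNF fails.
Because {D} is non-prime and the left side of F → D is not a superkey, the relation is not in 3NF.
No non-prime attribute depends on a proper subset of any candidate key, so 2NF holds.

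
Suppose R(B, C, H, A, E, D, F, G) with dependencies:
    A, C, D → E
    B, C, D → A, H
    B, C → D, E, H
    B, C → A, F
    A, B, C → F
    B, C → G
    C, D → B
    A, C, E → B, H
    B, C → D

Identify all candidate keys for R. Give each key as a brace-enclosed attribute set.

{C} never appears on the right of any FD, so every key must include it.
{B, C} is a candidate key since {B, C}⁺ = {A, B, C, D, E, F, G, H} covers every attribute.
{C, D} is a candidate key since {C, D}⁺ = {A, B, C, D, E, F, G, H} covers every attribute.
{A, C, E} is a candidate key since {A, C, E}⁺ = {A, B, C, D, E, F, G, H} covers every attribute.
These are minimal and exhaustive — every other superkey contains one of them.

{A, C, E}, {B, C}, {C, D}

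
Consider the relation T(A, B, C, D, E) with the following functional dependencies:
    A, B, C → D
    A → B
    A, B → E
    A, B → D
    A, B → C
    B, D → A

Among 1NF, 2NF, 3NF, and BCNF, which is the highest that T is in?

Candidate keys: {A}, {B, D}. Prime attributes: {A, B, D}.
Each dependency's left side is a superkey — BCNF holds.

BCNF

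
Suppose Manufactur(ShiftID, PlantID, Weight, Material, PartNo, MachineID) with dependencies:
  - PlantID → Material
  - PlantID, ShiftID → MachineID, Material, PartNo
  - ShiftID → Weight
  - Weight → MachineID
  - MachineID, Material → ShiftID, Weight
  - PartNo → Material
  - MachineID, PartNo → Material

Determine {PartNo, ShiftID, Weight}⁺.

Start with {PartNo, ShiftID, Weight}.
Weight → MachineID applies; add {MachineID} → now {MachineID, PartNo, ShiftID, Weight}.
PartNo → Material applies; add {Material} → now {MachineID, Material, PartNo, ShiftID, Weight}.
No further FD applies.

{MachineID, Material, PartNo, ShiftID, Weight}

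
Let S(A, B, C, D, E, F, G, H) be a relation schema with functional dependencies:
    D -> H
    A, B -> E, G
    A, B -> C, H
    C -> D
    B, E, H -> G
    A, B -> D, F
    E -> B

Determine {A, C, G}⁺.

Start with {A, C, G}.
C -> D applies; add {D} → now {A, C, D, G}.
D -> H applies; add {H} → now {A, C, D, G, H}.
No further FD applies.

{A, C, D, G, H}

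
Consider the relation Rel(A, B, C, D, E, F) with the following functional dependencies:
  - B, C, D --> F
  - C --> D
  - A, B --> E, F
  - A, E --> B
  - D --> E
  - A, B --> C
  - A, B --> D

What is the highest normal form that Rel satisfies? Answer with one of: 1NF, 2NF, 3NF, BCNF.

Candidate keys: {A, B}, {A, C}, {A, D}, {A, E}. Prime attributes: {A, B, C, D, E}.
B, C, D --> F: {B, C, D}⁺ = {B, C, D, E, F}, which is not all of the attributes, so the left side is not a superkey — BCNF is violated.
B, C, D --> F determines the non-prime attribute {F} from a non-superkey — 3NF is violated.
Checking every proper subset of each key, none determines a non-prime attribute — 2NF is satisfied.

2NF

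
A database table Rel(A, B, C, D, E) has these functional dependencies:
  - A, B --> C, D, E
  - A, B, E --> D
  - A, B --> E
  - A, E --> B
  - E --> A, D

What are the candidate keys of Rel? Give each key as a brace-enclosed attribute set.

{A, B}, {E}

{E} is a candidate key since {E}⁺ = {A, B, C, D, E} covers every attribute.
{A, B} is a candidate key since {A, B}⁺ = {A, B, C, D, E} covers every attribute.
These are minimal and exhaustive — every other superkey contains one of them.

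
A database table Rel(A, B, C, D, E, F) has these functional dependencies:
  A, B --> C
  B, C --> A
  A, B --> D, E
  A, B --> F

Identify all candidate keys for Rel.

{B} never appears on the right of any FD, so every key must include it.
Closure of {A, B} is {A, B, C, D, E, F}, the whole schema; {A, B} is a candidate key.
Closure of {B, C} is {A, B, C, D, E, F}, the whole schema; {B, C} is a candidate key.
Any other superkey properly contains one of these, so there are no further candidate keys.

{A, B}, {B, C}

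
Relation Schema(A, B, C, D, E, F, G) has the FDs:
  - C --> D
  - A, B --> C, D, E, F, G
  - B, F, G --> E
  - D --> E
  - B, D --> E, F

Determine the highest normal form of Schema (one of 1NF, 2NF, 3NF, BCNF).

2NF

Candidate key: {A, B}. Prime attributes: {A, B}.
C --> D breaks BCNF: {C}⁺ = {C, D, E}, so {C} is not a superkey.
Because {D} is non-prime and the left side of C --> D is not a superkey, the relation is not in 3NF.
No proper subset of a key has a non-prime attribute in its closure, so there is no partial dependency; 2NF holds.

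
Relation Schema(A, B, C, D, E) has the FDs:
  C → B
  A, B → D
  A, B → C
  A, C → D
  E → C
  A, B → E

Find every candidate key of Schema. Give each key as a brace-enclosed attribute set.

{A, B}, {A, C}, {A, E}

No FD produces {A}, so it must be in every candidate key.
{A, B}⁺ = {A, B, C, D, E}, which is every attribute, so {A, B} is a candidate key.
{A, C}⁺ = {A, B, C, D, E}, which is every attribute, so {A, C} is a candidate key.
{A, E}⁺ = {A, B, C, D, E}, which is every attribute, so {A, E} is a candidate key.
No proper subset of any of these is a key, and no other minimal superkey exists.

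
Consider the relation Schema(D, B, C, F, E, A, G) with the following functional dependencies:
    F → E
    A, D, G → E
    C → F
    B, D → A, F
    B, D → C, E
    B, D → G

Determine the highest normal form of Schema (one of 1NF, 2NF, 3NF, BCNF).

Candidate key: {B, D}. Prime attributes: {B, D}.
F → E: {F}⁺ = {E, F}, which is not all of the attributes, so the left side is not a superkey — BCNF is violated.
F → E has non-prime {E} on the right and a non-superkey on the left, so 3NF fails.
No non-prime attribute depends on a proper subset of any candidate key, so 2NF holds.

2NF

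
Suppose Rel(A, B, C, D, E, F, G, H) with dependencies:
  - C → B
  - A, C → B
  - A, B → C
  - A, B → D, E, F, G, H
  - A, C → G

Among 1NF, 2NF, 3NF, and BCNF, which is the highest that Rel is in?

3NF

Candidate keys: {A, B}, {A, C}. Prime attributes: {A, B, C}.
C → B breaks BCNF: {C}⁺ = {B, C}, so {C} is not a superkey.
But every attribute on its right side ({B}) is prime, and the same holds for every other non-superkey FD, so 3NF still holds.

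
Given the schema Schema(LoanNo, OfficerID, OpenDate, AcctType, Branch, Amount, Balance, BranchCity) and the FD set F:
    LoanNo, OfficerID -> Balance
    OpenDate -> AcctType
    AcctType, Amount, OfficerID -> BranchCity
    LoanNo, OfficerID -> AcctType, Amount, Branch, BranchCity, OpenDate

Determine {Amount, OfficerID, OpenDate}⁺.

Start with {Amount, OfficerID, OpenDate}.
OpenDate -> AcctType applies; add {AcctType} → now {AcctType, Amount, OfficerID, OpenDate}.
AcctType, Amount, OfficerID -> BranchCity applies; add {BranchCity} → now {AcctType, Amount, BranchCity, OfficerID, OpenDate}.
No further FD applies.

{AcctType, Amount, BranchCity, OfficerID, OpenDate}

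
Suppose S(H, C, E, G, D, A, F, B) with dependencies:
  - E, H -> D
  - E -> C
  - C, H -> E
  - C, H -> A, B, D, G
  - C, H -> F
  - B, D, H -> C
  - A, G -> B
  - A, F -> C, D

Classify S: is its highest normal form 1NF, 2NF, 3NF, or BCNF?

3NF

Candidate keys: {A, D, G, H}, {A, F, H}, {B, D, H}, {C, H}, {E, H}. Prime attributes: {A, B, C, D, E, F, G, H}.
For E -> C we have {E}⁺ = {C, E}; {E} is not a superkey, so BCNF fails.
But every attribute on its right side ({C}) is prime, and the same holds for every other non-superkey FD, so 3NF still holds.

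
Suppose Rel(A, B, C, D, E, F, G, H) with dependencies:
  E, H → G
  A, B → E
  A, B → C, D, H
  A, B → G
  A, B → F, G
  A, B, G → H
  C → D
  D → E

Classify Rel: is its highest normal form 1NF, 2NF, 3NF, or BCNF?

Candidate key: {A, B}. Prime attributes: {A, B}.
E, H → G breaks BCNF: {E, H}⁺ = {E, G, H}, so {E, H} is not a superkey.
E, H → G has non-prime {G} on the right and a non-superkey on the left, so 3NF fails.
Checking every proper subset of each key, none determines a non-prime attribute — 2NF is satisfied.

2NF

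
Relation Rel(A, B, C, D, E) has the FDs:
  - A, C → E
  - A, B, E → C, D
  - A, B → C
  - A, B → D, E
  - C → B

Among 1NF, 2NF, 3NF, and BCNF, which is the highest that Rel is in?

Candidate keys: {A, B}, {A, C}. Prime attributes: {A, B, C}.
For C → B we have {C}⁺ = {B, C}; {C} is not a superkey, so BCNF fails.
Its right-hand attributes {B} are all prime, as are those of every other non-superkey FD — the relation is in 3NF.

3NF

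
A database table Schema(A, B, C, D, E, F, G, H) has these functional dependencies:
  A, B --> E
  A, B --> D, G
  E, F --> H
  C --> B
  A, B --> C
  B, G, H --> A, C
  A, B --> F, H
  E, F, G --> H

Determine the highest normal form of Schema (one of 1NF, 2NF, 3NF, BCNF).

Candidate keys: {A, B}, {A, C}, {B, E, F, G}, {B, G, H}, {C, E, F, G}, {C, G, H}. Prime attributes: {A, B, C, E, F, G, H}.
E, F --> H breaks BCNF: {E, F}⁺ = {E, F, H}, so {E, F} is not a superkey.
Its right-hand attributes {H} are all prime, as are those of every other non-superkey FD — the relation is in 3NF.

3NF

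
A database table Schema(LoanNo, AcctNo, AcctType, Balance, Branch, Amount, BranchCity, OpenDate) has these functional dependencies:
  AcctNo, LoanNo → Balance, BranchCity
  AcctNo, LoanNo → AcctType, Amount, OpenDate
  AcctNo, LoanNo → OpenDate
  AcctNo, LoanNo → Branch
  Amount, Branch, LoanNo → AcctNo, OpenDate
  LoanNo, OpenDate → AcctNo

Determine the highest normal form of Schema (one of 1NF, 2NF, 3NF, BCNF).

Candidate keys: {AcctNo, LoanNo}, {Amount, Branch, LoanNo}, {LoanNo, OpenDate}. Prime attributes: {AcctNo, Amount, Branch, LoanNo, OpenDate}.
The left-hand side of every FD is a superkey, so BCNF is satisfied.

BCNF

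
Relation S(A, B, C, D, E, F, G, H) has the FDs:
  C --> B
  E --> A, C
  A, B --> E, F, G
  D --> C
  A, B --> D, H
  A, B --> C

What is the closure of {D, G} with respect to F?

Start with {D, G}.
D --> C applies; add {C} → now {C, D, G}.
C --> B applies; add {B} → now {B, C, D, G}.
No further FD applies.

{B, C, D, G}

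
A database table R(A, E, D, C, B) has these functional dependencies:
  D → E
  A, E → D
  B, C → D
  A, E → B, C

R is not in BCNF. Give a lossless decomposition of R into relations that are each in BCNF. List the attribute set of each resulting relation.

Candidate keys of the original relation: {A, B, C}, {A, D}, {A, E}.
Within {A, B, C, D, E}: {D}⁺ ∩ {A, B, C, D, E} = {D, E}, not the whole set, so D → E violates BCNF; decompose into {D, E} and {A, B, C, D}.
{D, E} has no BCNF violation.
Within {A, B, C, D}: {B, C}⁺ ∩ {A, B, C, D} = {B, C, D}, not the whole set, so B, C → D violates BCNF; decompose into {B, C, D} and {A, B, C}.
{B, C, D} has no BCNF violation.
{A, B, C} has no BCNF violation.

{A, B, C}; {B, C, D}; {D, E}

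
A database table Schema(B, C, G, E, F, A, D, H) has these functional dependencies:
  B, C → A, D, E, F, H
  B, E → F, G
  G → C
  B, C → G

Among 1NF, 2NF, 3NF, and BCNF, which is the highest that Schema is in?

3NF

Candidate keys: {B, C}, {B, E}, {B, G}. Prime attributes: {B, C, E, G}.
For G → C we have {G}⁺ = {C, G}; {G} is not a superkey, so BCNF fails.
Its right-hand attributes {C} are all prime, as are those of every other non-superkey FD — the relation is in 3NF.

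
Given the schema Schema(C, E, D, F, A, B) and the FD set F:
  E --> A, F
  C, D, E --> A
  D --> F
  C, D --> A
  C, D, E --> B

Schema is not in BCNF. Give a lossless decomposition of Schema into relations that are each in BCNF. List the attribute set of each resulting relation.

{A, E, F}; {B, C, D, E}

Candidate key of the original relation: {C, D, E}.
Within {A, B, C, D, E, F}: {E}⁺ ∩ {A, B, C, D, E, F} = {A, E, F}, not the whole set, so E --> A, F violates BCNF; decompose into {A, E, F} and {B, C, D, E}.
{A, E, F} has no BCNF violation.
{B, C, D, E} has no BCNF violation.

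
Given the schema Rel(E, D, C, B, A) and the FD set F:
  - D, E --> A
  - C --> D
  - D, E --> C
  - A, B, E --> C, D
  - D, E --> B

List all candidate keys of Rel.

{A, B, E}, {C, E}, {D, E}

Attributes never on any right-hand side: {E} — every candidate key must contain it.
Closure of {C, E} is {A, B, C, D, E}, the whole schema; {C, E} is a candidate key.
Closure of {D, E} is {A, B, C, D, E}, the whole schema; {D, E} is a candidate key.
Closure of {A, B, E} is {A, B, C, D, E}, the whole schema; {A, B, E} is a candidate key.
No proper subset of any of these is a key, and no other minimal superkey exists.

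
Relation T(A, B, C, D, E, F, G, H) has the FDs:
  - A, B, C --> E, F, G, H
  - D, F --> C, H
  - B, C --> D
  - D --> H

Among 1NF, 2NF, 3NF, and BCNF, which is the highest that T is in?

Candidate keys: {A, B, C}, {A, B, D, F}. Prime attributes: {A, B, C, D, F}.
D, F --> C, H breaks BCNF: {D, F}⁺ = {C, D, F, H}, so {D, F} is not a superkey.
Because {H} is non-prime and the left side of D, F --> C, H is not a superkey, the relation is not in 3NF.
{B, C} is a proper subset of the key {A, B, C}, and {B, C}⁺ contains the non-prime attribute {H} — a partial dependency, so 2NF is violated.

1NF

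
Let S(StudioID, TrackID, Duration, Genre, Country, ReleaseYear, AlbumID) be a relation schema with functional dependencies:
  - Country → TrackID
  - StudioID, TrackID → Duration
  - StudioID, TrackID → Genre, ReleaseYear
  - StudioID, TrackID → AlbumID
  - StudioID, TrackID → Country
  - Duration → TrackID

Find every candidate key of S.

No FD produces {StudioID}, so it must be in every candidate key.
{Country, StudioID}⁺ = {AlbumID, Country, Duration, Genre, ReleaseYear, StudioID, TrackID}, which is every attribute, so {Country, StudioID} is a candidate key.
{Duration, StudioID}⁺ = {AlbumID, Country, Duration, Genre, ReleaseYear, StudioID, TrackID}, which is every attribute, so {Duration, StudioID} is a candidate key.
{StudioID, TrackID}⁺ = {AlbumID, Country, Duration, Genre, ReleaseYear, StudioID, TrackID}, which is every attribute, so {StudioID, TrackID} is a candidate key.
These are minimal and exhaustive — every other superkey contains one of them.

{Country, StudioID}, {Duration, StudioID}, {StudioID, TrackID}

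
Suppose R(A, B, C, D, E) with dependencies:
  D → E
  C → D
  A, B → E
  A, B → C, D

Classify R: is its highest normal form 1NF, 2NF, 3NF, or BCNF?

2NF

Candidate key: {A, B}. Prime attributes: {A, B}.
For D → E we have {D}⁺ = {D, E}; {D} is not a superkey, so BCNF fails.
Because {E} is non-prime and the left side of D → E is not a superkey, the relation is not in 3NF.
No non-prime attribute depends on a proper subset of any candidate key, so 2NF holds.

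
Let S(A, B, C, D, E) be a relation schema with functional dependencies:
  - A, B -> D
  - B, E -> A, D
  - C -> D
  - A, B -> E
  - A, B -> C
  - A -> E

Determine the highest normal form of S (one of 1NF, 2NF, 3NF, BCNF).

Candidate keys: {A, B}, {B, E}. Prime attributes: {A, B, E}.
C -> D: {C}⁺ = {C, D}, which is not all of the attributes, so the left side is not a superkey — BCNF is violated.
Because {D} is non-prime and the left side of C -> D is not a superkey, the relation is not in 3NF.
No non-prime attribute depends on a proper subset of any candidate key, so 2NF holds.

2NF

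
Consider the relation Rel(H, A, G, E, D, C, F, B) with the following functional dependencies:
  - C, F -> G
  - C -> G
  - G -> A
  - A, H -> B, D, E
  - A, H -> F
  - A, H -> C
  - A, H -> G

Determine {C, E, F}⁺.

{A, C, E, F, G}

Start with {C, E, F}.
C, F -> G applies; add {G} → now {C, E, F, G}.
G -> A applies; add {A} → now {A, C, E, F, G}.
No further FD applies.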